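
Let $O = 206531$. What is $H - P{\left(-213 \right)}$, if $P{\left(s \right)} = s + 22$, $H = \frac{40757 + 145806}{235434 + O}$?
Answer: $\frac{84601878}{441965} \approx 191.42$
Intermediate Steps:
$H = \frac{186563}{441965}$ ($H = \frac{40757 + 145806}{235434 + 206531} = \frac{186563}{441965} \approx 0.42212$)
$P{\left(s \right)} = 22 + s$
$H - P{\left(-213 \right)} = \frac{186563}{441965} - \left(22 - 213\right) = \frac{186563}{441965} - -191 = \frac{186563}{441965} + 191 = \frac{84601878}{441965}$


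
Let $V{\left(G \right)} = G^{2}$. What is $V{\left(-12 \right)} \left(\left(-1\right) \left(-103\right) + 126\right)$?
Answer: $32976$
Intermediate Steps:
$V{\left(-12 \right)} \left(\left(-1\right) \left(-103\right) + 126\right) = \left(-12\right)^{2} \left(\left(-1\right) \left(-103\right) + 126\right) = 144 \left(103 + 126\right) = 144 \cdot 229 = 32976$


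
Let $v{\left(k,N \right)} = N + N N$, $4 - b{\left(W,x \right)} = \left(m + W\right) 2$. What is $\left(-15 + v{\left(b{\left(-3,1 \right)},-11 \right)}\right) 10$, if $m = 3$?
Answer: $950$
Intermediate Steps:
$b{\left(W,x \right)} = -2 - 2 W$ ($b{\left(W,x \right)} = 4 - \left(3 + W\right) 2 = 4 - \left(6 + 2 W\right) = -2 - 2 W$)
$v{\left(k,N \right)} = N + N^{2}$
$\left(-15 + v{\left(b{\left(-3,1 \right)},-11 \right)}\right) 10 = \left(-15 - 11 \left(1 - 11\right)\right) 10 = \left(-15 - -110\right) 10 = \left(-15 + 110\right) 10 = 95 \cdot 10 = 950$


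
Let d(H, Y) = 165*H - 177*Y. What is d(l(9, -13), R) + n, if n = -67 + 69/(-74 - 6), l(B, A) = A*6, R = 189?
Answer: -3711269/80 ≈ -46391.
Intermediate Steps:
l(B, A) = 6*A
d(H, Y) = -177*Y + 165*H
n = -5429/80 (n = -67 + 69/(-80) = -67 - 1/80*69 = -67 - 69/80 = -5429/80 ≈ -67.863)
d(l(9, -13), R) + n = (-177*189 + 165*(6*(-13))) - 5429/80 = (-33453 + 165*(-78)) - 5429/80 = (-33453 - 12870) - 5429/80 = -46323 - 5429/80 = -3711269/80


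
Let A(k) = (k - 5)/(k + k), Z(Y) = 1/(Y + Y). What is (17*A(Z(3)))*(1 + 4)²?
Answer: -12325/2 ≈ -6162.5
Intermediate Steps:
Z(Y) = 1/(2*Y)
A(k) = (-5 + k)/(2*k) (A(k) = (-5 + k)/((2*k)) = (-5 + k)*(1/(2*k)) = (-5 + k)/(2*k))
(17*A(Z(3)))*(1 + 4)² = (17*((-5 + (½)/3)/(2*(((½)/3)))))*(1 + 4)² = (17*((-5 + (½)*(⅓))/(2*(((½)*(⅓))))))*5² = (17*((-5 + ⅙)/(2*(⅙))))*25 = (17*((½)*6*(-29/6)))*25 = (17*(-29/2))*25 = -493/2*25 = -12325/2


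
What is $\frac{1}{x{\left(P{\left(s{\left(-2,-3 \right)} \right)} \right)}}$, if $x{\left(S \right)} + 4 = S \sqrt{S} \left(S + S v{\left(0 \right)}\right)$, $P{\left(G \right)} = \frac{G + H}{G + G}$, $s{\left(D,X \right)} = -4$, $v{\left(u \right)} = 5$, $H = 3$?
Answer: $- \frac{32768}{131063} - \frac{192 \sqrt{2}}{131063} \approx -0.25209$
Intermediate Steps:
$P{\left(G \right)} = \frac{3 + G}{2 G}$ ($P{\left(G \right)} = \frac{G + 3}{G + G} = \frac{3 + G}{2 G}$)
$x{\left(S \right)} = -4 + 6 S^{\frac{5}{2}}$ ($x{\left(S \right)} = -4 + S \sqrt{S} \left(S + S 5\right) = -4 + S^{\frac{3}{2}} \left(S + 5 S\right) = -4 + S^{\frac{3}{2}} \cdot 6 S = -4 + 6 S^{\frac{5}{2}}$)
$\frac{1}{x{\left(P{\left(s{\left(-2,-3 \right)} \right)} \right)}} = \frac{1}{-4 + 6 \left(\frac{3 - 4}{2 \left(-4\right)}\right)^{\frac{5}{2}}} = \frac{1}{-4 + 6 \left(\frac{1}{2} \left(- \frac{1}{4}\right) \left(-1\right)\right)^{\frac{5}{2}}} = \frac{1}{-4 + \frac{6}{128 \sqrt{2}}} = \frac{1}{-4 + 6 \frac{\sqrt{2}}{256}} = \frac{1}{-4 + \frac{3 \sqrt{2}}{128}}$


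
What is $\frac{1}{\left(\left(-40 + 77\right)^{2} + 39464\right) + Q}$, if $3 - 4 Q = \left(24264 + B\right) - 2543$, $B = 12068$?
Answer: $\frac{2}{64773} \approx 3.0877 \cdot 10^{-5}$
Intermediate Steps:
$Q = - \frac{16893}{2}$ ($Q = \frac{3}{4} - \frac{\left(24264 + 12068\right) - 2543}{4} = \frac{3}{4} - \frac{36332 - 2543}{4} = \frac{3}{4} - \frac{33789}{4} = - \frac{16893}{2} \approx -8446.5$)
$\frac{1}{\left(\left(-40 + 77\right)^{2} + 39464\right) + Q} = \frac{1}{\left(\left(-40 + 77\right)^{2} + 39464\right) - \frac{16893}{2}} = \frac{1}{\left(37^{2} + 39464\right) - \frac{16893}{2}} = \frac{1}{\left(1369 + 39464\right) - \frac{16893}{2}} = \frac{1}{40833 - \frac{16893}{2}} = \frac{1}{\frac{64773}{2}} = \frac{2}{64773}$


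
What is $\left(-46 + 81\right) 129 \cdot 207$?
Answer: $934605$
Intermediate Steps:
$\left(-46 + 81\right) 129 \cdot 207 = 35 \cdot 129 \cdot 207 = 4515 \cdot 207 = 934605$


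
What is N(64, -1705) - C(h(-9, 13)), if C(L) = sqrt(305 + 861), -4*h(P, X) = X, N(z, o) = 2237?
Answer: 2237 - sqrt(1166) ≈ 2202.9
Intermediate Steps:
h(P, X) = -X/4
C(L) = sqrt(1166)
N(64, -1705) - C(h(-9, 13)) = 2237 - sqrt(1166)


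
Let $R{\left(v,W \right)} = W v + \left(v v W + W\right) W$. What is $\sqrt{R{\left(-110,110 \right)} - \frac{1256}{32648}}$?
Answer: $\frac{\sqrt{2438394275369283}}{4081} \approx 12100.0$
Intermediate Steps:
$R{\left(v,W \right)} = W v + W \left(W + W v^{2}\right)$ ($R{\left(v,W \right)} = W v + \left(v^{2} W + W\right) W = W v + \left(W v^{2} + W\right) W = W v + \left(W + W v^{2}\right) W = W v + W \left(W + W v^{2}\right)$)
$\sqrt{R{\left(-110,110 \right)} - \frac{1256}{32648}} = \sqrt{110 \left(110 - 110 + 110 \left(-110\right)^{2}\right) - \frac{1256}{32648}} = \sqrt{110 \left(110 - 110 + 110 \cdot 12100\right) - \frac{157}{4081}} = \sqrt{110 \left(110 - 110 + 1331000\right) - \frac{157}{4081}} = \sqrt{110 \cdot 1331000 - \frac{157}{4081}} = \sqrt{146410000 - \frac{157}{4081}} = \sqrt{\frac{597499209843}{4081}} = \frac{\sqrt{2438394275369283}}{4081}$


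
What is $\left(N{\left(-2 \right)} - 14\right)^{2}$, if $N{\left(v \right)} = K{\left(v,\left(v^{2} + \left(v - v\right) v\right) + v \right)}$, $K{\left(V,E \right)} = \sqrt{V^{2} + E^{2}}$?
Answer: $204 - 56 \sqrt{2} \approx 124.8$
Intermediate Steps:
$K{\left(V,E \right)} = \sqrt{E^{2} + V^{2}}$
$N{\left(v \right)} = \sqrt{v^{2} + \left(v + v^{2}\right)^{2}}$ ($N{\left(v \right)} = \sqrt{\left(\left(v^{2} + \left(v - v\right) v\right) + v\right)^{2} + v^{2}} = \sqrt{\left(\left(v^{2} + 0 v\right) + v\right)^{2} + v^{2}} = \sqrt{\left(\left(v^{2} + 0\right) + v\right)^{2} + v^{2}} = \sqrt{\left(v^{2} + v\right)^{2} + v^{2}} = \sqrt{\left(v + v^{2}\right)^{2} + v^{2}} = \sqrt{v^{2} + \left(v + v^{2}\right)^{2}}$)
$\left(N{\left(-2 \right)} - 14\right)^{2} = \left(\sqrt{\left(-2\right)^{2} \left(1 + \left(1 - 2\right)^{2}\right)} - 14\right)^{2} = \left(\sqrt{4 \left(1 + \left(-1\right)^{2}\right)} - 14\right)^{2} = \left(\sqrt{4 \left(1 + 1\right)} - 14\right)^{2} = \left(\sqrt{4 \cdot 2} - 14\right)^{2} = \left(\sqrt{8} - 14\right)^{2} = \left(2 \sqrt{2} - 14\right)^{2} = \left(-14 + 2 \sqrt{2}\right)^{2}$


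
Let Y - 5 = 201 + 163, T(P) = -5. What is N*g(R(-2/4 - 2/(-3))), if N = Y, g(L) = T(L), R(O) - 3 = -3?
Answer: -1845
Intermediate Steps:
R(O) = 0 (R(O) = 3 - 3 = 0)
g(L) = -5
Y = 369 (Y = 5 + (201 + 163) = 5 + 364 = 369)
N = 369
N*g(R(-2/4 - 2/(-3))) = 369*(-5) = -1845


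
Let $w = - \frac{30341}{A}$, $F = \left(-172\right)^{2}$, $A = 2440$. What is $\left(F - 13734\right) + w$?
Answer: $\frac{38643659}{2440} \approx 15838.0$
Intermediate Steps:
$F = 29584$
$w = - \frac{30341}{2440} \approx -12.435$
$\left(F - 13734\right) + w = \left(29584 - 13734\right) - \frac{30341}{2440} = 15850 - \frac{30341}{2440} = \frac{38643659}{2440}$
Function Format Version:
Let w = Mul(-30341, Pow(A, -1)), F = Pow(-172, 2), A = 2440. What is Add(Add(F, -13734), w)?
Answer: Rational(38643659, 2440) ≈ 15838.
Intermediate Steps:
F = 29584
w = Rational(-30341, 2440) (w = Mul(-30341, Pow(2440, -1)) = Mul(-30341, Rational(1, 2440)) = Rational(-30341, 2440) ≈ -12.435)
Add(Add(F, -13734), w) = Add(Add(29584, -13734), Rational(-30341, 2440)) = Add(15850, Rational(-30341, 2440)) = Rational(38643659, 2440)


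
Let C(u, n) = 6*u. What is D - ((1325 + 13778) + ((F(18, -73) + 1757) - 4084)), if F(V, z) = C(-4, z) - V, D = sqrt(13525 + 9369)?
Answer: -12734 + sqrt(22894) ≈ -12583.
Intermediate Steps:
D = sqrt(22894) ≈ 151.31
F(V, z) = -24 - V (F(V, z) = 6*(-4) - V = -24 - V)
D - ((1325 + 13778) + ((F(18, -73) + 1757) - 4084)) = sqrt(22894) - ((1325 + 13778) + (((-24 - 1*18) + 1757) - 4084)) = sqrt(22894) - (15103 + (((-24 - 18) + 1757) - 4084)) = sqrt(22894) - (15103 + ((-42 + 1757) - 4084)) = sqrt(22894) - (15103 + (1715 - 4084)) = sqrt(22894) - (15103 - 2369) = sqrt(22894) - 1*12734 = sqrt(22894) - 12734 = -12734 + sqrt(22894)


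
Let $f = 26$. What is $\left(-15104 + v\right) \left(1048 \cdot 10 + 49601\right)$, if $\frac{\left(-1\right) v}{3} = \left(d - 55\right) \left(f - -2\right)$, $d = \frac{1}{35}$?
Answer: $- \frac{3150166992}{5} \approx -6.3003 \cdot 10^{8}$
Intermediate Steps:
$d = \frac{1}{35} \approx 0.028571$
$v = \frac{23088}{5}$ ($v = - 3 \left(\frac{1}{35} - 55\right) \left(26 - -2\right) = - 3 \left(- \frac{1924 \left(26 + 2\right)}{35}\right) = - 3 \left(\left(- \frac{1924}{35}\right) 28\right) = \left(-3\right) \left(- \frac{7696}{5}\right) = \frac{23088}{5} \approx 4617.6$)
$\left(-15104 + v\right) \left(1048 \cdot 10 + 49601\right) = \left(-15104 + \frac{23088}{5}\right) \left(1048 \cdot 10 + 49601\right) = - \frac{52432 \left(10480 + 49601\right)}{5} = \left(- \frac{52432}{5}\right) 60081 = - \frac{3150166992}{5}$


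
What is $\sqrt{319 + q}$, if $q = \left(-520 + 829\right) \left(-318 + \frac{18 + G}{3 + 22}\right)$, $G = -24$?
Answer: $\frac{i \sqrt{2450429}}{5} \approx 313.08 i$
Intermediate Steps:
$q = - \frac{2458404}{25}$ ($q = \left(-520 + 829\right) \left(-318 + \frac{18 - 24}{3 + 22}\right) = 309 \left(-318 + \frac{1}{25} \left(-6\right)\right) = 309 \left(-318 - \frac{6}{25}\right) = 309 \left(- \frac{7956}{25}\right) = - \frac{2458404}{25} \approx -98336.0$)
$\sqrt{319 + q} = \sqrt{319 - \frac{2458404}{25}} = \sqrt{- \frac{2450429}{25}} = \frac{i \sqrt{2450429}}{5}$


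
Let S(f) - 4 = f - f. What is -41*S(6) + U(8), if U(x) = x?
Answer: -156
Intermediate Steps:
S(f) = 4 (S(f) = 4 + (f - f) = 4 + 0 = 4)
-41*S(6) + U(8) = -41*4 + 8 = -164 + 8 = -156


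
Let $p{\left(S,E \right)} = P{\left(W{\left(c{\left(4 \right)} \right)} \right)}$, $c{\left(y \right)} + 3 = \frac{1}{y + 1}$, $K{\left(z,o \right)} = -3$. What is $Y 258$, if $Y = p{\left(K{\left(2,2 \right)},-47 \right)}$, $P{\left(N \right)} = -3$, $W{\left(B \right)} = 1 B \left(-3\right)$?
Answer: $-774$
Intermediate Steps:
$c{\left(y \right)} = -3 + \frac{1}{1 + y}$ ($c{\left(y \right)} = -3 + \frac{1}{y + 1} = -3 + \frac{1}{1 + y}$)
$W{\left(B \right)} = - 3 B$ ($W{\left(B \right)} = B \left(-3\right) = - 3 B$)
$p{\left(S,E \right)} = -3$
$Y = -3$
$Y 258 = \left(-3\right) 258 = -774$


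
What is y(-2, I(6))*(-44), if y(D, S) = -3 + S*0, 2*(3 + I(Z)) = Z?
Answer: 132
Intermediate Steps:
I(Z) = -3 + Z/2
y(D, S) = -3 (y(D, S) = -3 + 0 = -3)
y(-2, I(6))*(-44) = -3*(-44) = 132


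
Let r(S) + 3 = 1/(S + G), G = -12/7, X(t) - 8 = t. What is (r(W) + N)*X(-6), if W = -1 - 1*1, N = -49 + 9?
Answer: -1125/13 ≈ -86.538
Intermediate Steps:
N = -40
X(t) = 8 + t
G = -12/7 (G = -12*⅐ = -12/7 ≈ -1.7143)
W = -2 (W = -1 - 1 = -2)
r(S) = -3 + 1/(-12/7 + S) (r(S) = -3 + 1/(S - 12/7) = -3 + 1/(-12/7 + S))
(r(W) + N)*X(-6) = ((43 - 21*(-2))/(-12 + 7*(-2)) - 40)*(8 - 6) = ((43 + 42)/(-12 - 14) - 40)*2 = (85/(-26) - 40)*2 = (-1/26*85 - 40)*2 = (-85/26 - 40)*2 = -1125/26*2 = -1125/13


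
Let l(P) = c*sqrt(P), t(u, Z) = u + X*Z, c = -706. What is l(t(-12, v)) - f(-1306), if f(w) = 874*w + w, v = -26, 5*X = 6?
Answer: 1142750 - 4236*I*sqrt(30)/5 ≈ 1.1428e+6 - 4640.3*I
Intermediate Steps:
X = 6/5 (X = (1/5)*6 = 6/5 ≈ 1.2000)
f(w) = 875*w
t(u, Z) = u + 6*Z/5
l(P) = -706*sqrt(P)
l(t(-12, v)) - f(-1306) = -706*sqrt(-12 + (6/5)*(-26)) - 875*(-1306) = -706*sqrt(-12 - 156/5) - 1*(-1142750) = -4236*I*sqrt(30)/5 + 1142750 = 1142750 - 4236*I*sqrt(30)/5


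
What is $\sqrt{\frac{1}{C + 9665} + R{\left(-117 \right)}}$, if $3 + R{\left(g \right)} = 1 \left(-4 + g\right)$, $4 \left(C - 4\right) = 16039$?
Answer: $\frac{4 i \sqrt{23201403315}}{54715} \approx 11.136 i$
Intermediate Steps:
$C = \frac{16055}{4}$ ($C = 4 + \frac{1}{4} \cdot 16039 = 4 + \frac{16039}{4} = \frac{16055}{4} \approx 4013.8$)
$R{\left(g \right)} = -7 + g$ ($R{\left(g \right)} = -3 + 1 \left(-4 + g\right) = -3 + \left(-4 + g\right) = -7 + g$)
$\sqrt{\frac{1}{C + 9665} + R{\left(-117 \right)}} = \sqrt{\frac{1}{\frac{16055}{4} + 9665} - 124} = \sqrt{\frac{1}{\frac{54715}{4}} - 124} = \sqrt{\frac{4}{54715} - 124} = \sqrt{- \frac{6784656}{54715}} = \frac{4 i \sqrt{23201403315}}{54715}$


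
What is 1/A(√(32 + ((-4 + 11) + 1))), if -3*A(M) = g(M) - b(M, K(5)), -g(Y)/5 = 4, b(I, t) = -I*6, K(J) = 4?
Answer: -3/52 - 9*√10/260 ≈ -0.16716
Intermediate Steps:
b(I, t) = -6*I
g(Y) = -20 (g(Y) = -5*4 = -20)
A(M) = 20/3 - 2*M (A(M) = -(-20 - (-6)*M)/3 = -(-20 + 6*M)/3 = 20/3 - 2*M)
1/A(√(32 + ((-4 + 11) + 1))) = 1/(20/3 - 2*√(32 + ((-4 + 11) + 1))) = 1/(20/3 - 2*√(32 + (7 + 1))) = 1/(20/3 - 2*√(32 + 8)) = 1/(20/3 - 4*√10)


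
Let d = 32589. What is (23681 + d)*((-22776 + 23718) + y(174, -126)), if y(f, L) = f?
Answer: 62797320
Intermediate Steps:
(23681 + d)*((-22776 + 23718) + y(174, -126)) = (23681 + 32589)*((-22776 + 23718) + 174) = 56270*(942 + 174) = 56270*1116 = 62797320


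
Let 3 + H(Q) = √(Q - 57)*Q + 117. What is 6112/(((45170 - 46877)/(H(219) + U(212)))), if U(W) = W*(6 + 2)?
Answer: -11062720/1707 - 4015584*√2/569 ≈ -16461.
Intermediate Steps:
H(Q) = 114 + Q*√(-57 + Q) (H(Q) = -3 + (√(Q - 57)*Q + 117) = -3 + (√(-57 + Q)*Q + 117) = -3 + (Q*√(-57 + Q) + 117) = -3 + (117 + Q*√(-57 + Q)) = 114 + Q*√(-57 + Q))
U(W) = 8*W (U(W) = W*8 = 8*W)
6112/(((45170 - 46877)/(H(219) + U(212)))) = 6112/(((45170 - 46877)/((114 + 219*√(-57 + 219)) + 8*212))) = 6112/((-1707/((114 + 219*√162) + 1696))) = 6112/((-1707/((114 + 219*(9*√2)) + 1696))) = 6112/((-1707/((114 + 1971*√2) + 1696))) = 6112/((-1707/(1810 + 1971*√2))) = 6112*(-1810/1707 - 657*√2/569) = -11062720/1707 - 4015584*√2/569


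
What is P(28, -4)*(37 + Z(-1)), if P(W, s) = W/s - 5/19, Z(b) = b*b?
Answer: -276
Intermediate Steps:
Z(b) = b²
P(W, s) = -5/19 + W/s (P(W, s) = W/s - 5*1/19 = W/s - 5/19 = -5/19 + W/s)
P(28, -4)*(37 + Z(-1)) = (-5/19 + 28/(-4))*(37 + (-1)²) = (-5/19 + 28*(-¼))*(37 + 1) = (-5/19 - 7)*38 = -138/19*38 = -276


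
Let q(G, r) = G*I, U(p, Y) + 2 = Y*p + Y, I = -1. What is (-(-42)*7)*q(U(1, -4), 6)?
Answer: 2940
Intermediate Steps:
U(p, Y) = -2 + Y + Y*p (U(p, Y) = -2 + (Y*p + Y) = -2 + (Y + Y*p) = -2 + Y + Y*p)
q(G, r) = -G (q(G, r) = G*(-1) = -G)
(-(-42)*7)*q(U(1, -4), 6) = (-(-42)*7)*(-(-2 - 4 - 4*1)) = (-42*(-7))*(-(-2 - 4 - 4)) = 294*(-1*(-10)) = 294*10 = 2940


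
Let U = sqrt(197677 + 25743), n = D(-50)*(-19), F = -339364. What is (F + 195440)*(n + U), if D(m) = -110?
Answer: -300801160 - 287848*sqrt(55855) ≈ -3.6883e+8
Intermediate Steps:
n = 2090 (n = -110*(-19) = 2090)
U = 2*sqrt(55855) (U = sqrt(223420) = 2*sqrt(55855) ≈ 472.67)
(F + 195440)*(n + U) = (-339364 + 195440)*(2090 + 2*sqrt(55855)) = -143924*(2090 + 2*sqrt(55855)) = -300801160 - 287848*sqrt(55855)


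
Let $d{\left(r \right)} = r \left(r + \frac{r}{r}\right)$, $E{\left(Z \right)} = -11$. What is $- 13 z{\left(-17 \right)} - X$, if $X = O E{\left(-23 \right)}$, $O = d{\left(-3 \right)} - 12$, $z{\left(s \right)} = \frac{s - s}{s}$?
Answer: $-66$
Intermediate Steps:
$d{\left(r \right)} = r \left(1 + r\right)$ ($d{\left(r \right)} = r \left(r + 1\right) = r \left(1 + r\right)$)
$z{\left(s \right)} = 0$ ($z{\left(s \right)} = \frac{0}{s} = 0$)
$O = -6$ ($O = - 3 \left(1 - 3\right) - 12 = \left(-3\right) \left(-2\right) - 12 = 6 - 12 = -6$)
$X = 66$ ($X = \left(-6\right) \left(-11\right) = 66$)
$- 13 z{\left(-17 \right)} - X = \left(-13\right) 0 - 66 = 0 - 66 = -66$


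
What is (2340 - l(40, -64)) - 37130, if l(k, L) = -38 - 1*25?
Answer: -34727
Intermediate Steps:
l(k, L) = -63 (l(k, L) = -38 - 25 = -63)
(2340 - l(40, -64)) - 37130 = (2340 - 1*(-63)) - 37130 = (2340 + 63) - 37130 = 2403 - 37130 = -34727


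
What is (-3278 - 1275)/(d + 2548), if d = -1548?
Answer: -4553/1000 ≈ -4.5530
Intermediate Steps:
(-3278 - 1275)/(d + 2548) = (-3278 - 1275)/(-1548 + 2548) = -4553/1000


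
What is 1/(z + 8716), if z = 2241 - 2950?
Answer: 1/8007 ≈ 0.00012489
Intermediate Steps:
z = -709
1/(z + 8716) = 1/(-709 + 8716) = 1/8007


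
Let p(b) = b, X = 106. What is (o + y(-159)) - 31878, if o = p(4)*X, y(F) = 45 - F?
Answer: -31250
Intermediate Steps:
o = 424 (o = 4*106 = 424)
(o + y(-159)) - 31878 = (424 + (45 - 1*(-159))) - 31878 = (424 + (45 + 159)) - 31878 = (424 + 204) - 31878 = 628 - 31878 = -31250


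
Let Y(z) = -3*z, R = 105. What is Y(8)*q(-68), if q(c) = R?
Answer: -2520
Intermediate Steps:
q(c) = 105
Y(8)*q(-68) = -3*8*105 = -24*105 = -2520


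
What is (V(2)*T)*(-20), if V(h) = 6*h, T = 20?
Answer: -4800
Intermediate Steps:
(V(2)*T)*(-20) = ((6*2)*20)*(-20) = (12*20)*(-20) = 240*(-20) = -4800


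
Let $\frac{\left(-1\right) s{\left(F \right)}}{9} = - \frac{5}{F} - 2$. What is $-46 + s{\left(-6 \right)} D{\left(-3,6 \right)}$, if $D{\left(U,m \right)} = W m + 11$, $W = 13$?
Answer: $\frac{1777}{2} \approx 888.5$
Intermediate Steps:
$D{\left(U,m \right)} = 11 + 13 m$ ($D{\left(U,m \right)} = 13 m + 11 = 11 + 13 m$)
$s{\left(F \right)} = 18 + \frac{45}{F}$ ($s{\left(F \right)} = - 9 \left(- \frac{5}{F} - 2\right) = - 9 \left(-2 - \frac{5}{F}\right) = 18 + \frac{45}{F}$)
$-46 + s{\left(-6 \right)} D{\left(-3,6 \right)} = -46 + \left(18 + \frac{45}{-6}\right) \left(11 + 13 \cdot 6\right) = -46 + \left(18 + 45 \left(- \frac{1}{6}\right)\right) \left(11 + 78\right) = -46 + \left(18 - \frac{15}{2}\right) 89 = -46 + \frac{21}{2} \cdot 89 = -46 + \frac{1869}{2} = \frac{1777}{2}$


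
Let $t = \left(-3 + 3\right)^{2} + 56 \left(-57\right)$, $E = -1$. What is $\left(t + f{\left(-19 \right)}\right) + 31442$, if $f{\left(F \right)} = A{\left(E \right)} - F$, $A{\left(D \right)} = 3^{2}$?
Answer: $28278$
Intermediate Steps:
$A{\left(D \right)} = 9$
$f{\left(F \right)} = 9 - F$
$t = -3192$ ($t = 0^{2} - 3192 = 0 - 3192 = -3192$)
$\left(t + f{\left(-19 \right)}\right) + 31442 = \left(-3192 + \left(9 - -19\right)\right) + 31442 = \left(-3192 + \left(9 + 19\right)\right) + 31442 = \left(-3192 + 28\right) + 31442 = -3164 + 31442 = 28278$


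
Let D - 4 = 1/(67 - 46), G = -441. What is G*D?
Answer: -1785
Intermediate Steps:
D = 85/21 (D = 4 + 1/(67 - 46) = 4 + 1/21 = 85/21 ≈ 4.0476)
G*D = -441*85/21 = -1785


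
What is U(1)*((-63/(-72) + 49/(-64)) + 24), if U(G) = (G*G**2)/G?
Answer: 1543/64 ≈ 24.109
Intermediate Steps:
U(G) = G**2 (U(G) = G**3/G = G**2)
U(1)*((-63/(-72) + 49/(-64)) + 24) = 1**2*((-63/(-72) + 49/(-64)) + 24) = 1*((-63*(-1/72) + 49*(-1/64)) + 24) = 1*((7/8 - 49/64) + 24) = 1*(7/64 + 24) = 1*(1543/64) = 1543/64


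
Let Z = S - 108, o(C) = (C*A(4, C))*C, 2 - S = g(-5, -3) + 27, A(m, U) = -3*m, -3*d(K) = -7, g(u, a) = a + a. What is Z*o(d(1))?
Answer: 24892/3 ≈ 8297.3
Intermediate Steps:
g(u, a) = 2*a
d(K) = 7/3 (d(K) = -⅓*(-7) = 7/3)
S = -19 (S = 2 - (2*(-3) + 27) = 2 - (-6 + 27) = 2 - 1*21 = 2 - 21 = -19)
o(C) = -12*C² (o(C) = (C*(-3*4))*C = (C*(-12))*C = (-12*C)*C = -12*C²)
Z = -127 (Z = -19 - 108 = -127)
Z*o(d(1)) = -(-1524)*(7/3)² = -(-1524)*49/9 = -127*(-196/3) = 24892/3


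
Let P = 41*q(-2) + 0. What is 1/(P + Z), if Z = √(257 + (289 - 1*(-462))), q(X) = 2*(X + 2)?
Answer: √7/84 ≈ 0.031497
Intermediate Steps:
q(X) = 4 + 2*X (q(X) = 2*(2 + X) = 4 + 2*X)
Z = 12*√7 (Z = √(257 + (289 + 462)) = √(257 + 751) = √1008 = 12*√7 ≈ 31.749)
P = 0 (P = 41*(4 + 2*(-2)) + 0 = 41*(4 - 4) + 0 = 41*0 + 0 = 0 + 0 = 0)
1/(P + Z) = 1/(0 + 12*√7) = 1/(12*√7) = √7/84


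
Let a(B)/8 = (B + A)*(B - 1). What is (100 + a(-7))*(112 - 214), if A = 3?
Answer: -36312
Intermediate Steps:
a(B) = 8*(-1 + B)*(3 + B) (a(B) = 8*((B + 3)*(B - 1)) = 8*((3 + B)*(-1 + B)) = 8*((-1 + B)*(3 + B)) = 8*(-1 + B)*(3 + B))
(100 + a(-7))*(112 - 214) = (100 + (-24 + 8*(-7)**2 + 16*(-7)))*(112 - 214) = (100 + (-24 + 8*49 - 112))*(-102) = (100 + (-24 + 392 - 112))*(-102) = (100 + 256)*(-102) = 356*(-102) = -36312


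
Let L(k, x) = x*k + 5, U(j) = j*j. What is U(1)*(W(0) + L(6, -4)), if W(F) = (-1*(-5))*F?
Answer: -19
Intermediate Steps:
U(j) = j**2
L(k, x) = 5 + k*x (L(k, x) = k*x + 5 = 5 + k*x)
W(F) = 5*F
U(1)*(W(0) + L(6, -4)) = 1**2*(5*0 + (5 + 6*(-4))) = 1*(0 + (5 - 24)) = 1*(0 - 19) = 1*(-19) = -19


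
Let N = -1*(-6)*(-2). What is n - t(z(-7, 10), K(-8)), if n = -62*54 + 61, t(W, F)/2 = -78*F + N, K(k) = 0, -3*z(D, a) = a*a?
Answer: -3263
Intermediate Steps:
z(D, a) = -a²/3 (z(D, a) = -a*a/3 = -a²/3)
N = -12 (N = 6*(-2) = -12)
t(W, F) = -24 - 156*F (t(W, F) = 2*(-78*F - 12) = 2*(-12 - 78*F) = -24 - 156*F)
n = -3287 (n = -3348 + 61 = -3287)
n - t(z(-7, 10), K(-8)) = -3287 - (-24 - 156*0) = -3287 - (-24 + 0) = -3287 - 1*(-24) = -3287 + 24 = -3263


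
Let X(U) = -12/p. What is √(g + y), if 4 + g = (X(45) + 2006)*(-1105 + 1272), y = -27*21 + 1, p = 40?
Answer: √33438190/10 ≈ 578.26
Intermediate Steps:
X(U) = -3/10 (X(U) = -12/40 = -12*1/40 = -3/10)
y = -566 (y = -567 + 1 = -566)
g = 3349479/10 (g = -4 + (-3/10 + 2006)*(-1105 + 1272) = -4 + (20057/10)*167 = -4 + 3349519/10 = 3349479/10 ≈ 3.3495e+5)
√(g + y) = √(3349479/10 - 566) = √(3343819/10) = √33438190/10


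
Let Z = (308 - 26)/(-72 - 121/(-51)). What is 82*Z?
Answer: -1179324/3551 ≈ -332.11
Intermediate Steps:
Z = -14382/3551 (Z = 282/(-72 - 121*(-1/51)) = 282/(-72 + 121/51) = 282/(-3551/51) = 282*(-51/3551) = -14382/3551 ≈ -4.0501)
82*Z = 82*(-14382/3551) = -1179324/3551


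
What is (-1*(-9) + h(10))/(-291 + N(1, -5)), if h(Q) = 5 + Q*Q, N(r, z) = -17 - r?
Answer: -38/103 ≈ -0.36893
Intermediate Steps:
h(Q) = 5 + Q²
(-1*(-9) + h(10))/(-291 + N(1, -5)) = (-1*(-9) + (5 + 10²))/(-291 + (-17 - 1*1)) = (9 + (5 + 100))/(-291 + (-17 - 1)) = (9 + 105)/(-291 - 18) = 114/(-309) = 114*(-1/309) = -38/103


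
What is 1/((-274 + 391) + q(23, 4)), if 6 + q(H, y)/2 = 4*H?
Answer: 1/289 ≈ 0.0034602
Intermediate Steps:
q(H, y) = -12 + 8*H (q(H, y) = -12 + 2*(4*H) = -12 + 8*H)
1/((-274 + 391) + q(23, 4)) = 1/((-274 + 391) + (-12 + 8*23)) = 1/(117 + (-12 + 184)) = 1/(117 + 172) = 1/289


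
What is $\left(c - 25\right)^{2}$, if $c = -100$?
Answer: $15625$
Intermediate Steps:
$\left(c - 25\right)^{2} = \left(-100 - 25\right)^{2} = \left(-125\right)^{2} = 15625$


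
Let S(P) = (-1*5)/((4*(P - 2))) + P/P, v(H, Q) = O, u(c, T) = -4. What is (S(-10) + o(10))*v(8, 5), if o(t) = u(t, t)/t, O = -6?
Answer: -169/40 ≈ -4.2250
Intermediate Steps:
v(H, Q) = -6
S(P) = 1 - 5/(-8 + 4*P) (S(P) = -5*1/(4*(-2 + P)) + 1 = -5/(-8 + 4*P) + 1 = 1 - 5/(-8 + 4*P))
o(t) = -4/t
(S(-10) + o(10))*v(8, 5) = ((-13/4 - 10)/(-2 - 10) - 4/10)*(-6) = (-53/4/(-12) - 4*⅒)*(-6) = (-1/12*(-53/4) - ⅖)*(-6) = (53/48 - ⅖)*(-6) = (169/240)*(-6) = -169/40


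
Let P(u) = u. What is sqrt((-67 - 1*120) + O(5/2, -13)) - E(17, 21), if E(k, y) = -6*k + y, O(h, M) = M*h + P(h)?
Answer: 81 + I*sqrt(217) ≈ 81.0 + 14.731*I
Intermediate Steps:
O(h, M) = h + M*h (O(h, M) = M*h + h = h + M*h)
E(k, y) = y - 6*k
sqrt((-67 - 1*120) + O(5/2, -13)) - E(17, 21) = sqrt((-67 - 1*120) + (5/2)*(1 - 13)) - (21 - 6*17) = sqrt((-67 - 120) + (5*(1/2))*(-12)) - (21 - 102) = sqrt(-187 + (5/2)*(-12)) - 1*(-81) = sqrt(-187 - 30) + 81 = sqrt(-217) + 81 = I*sqrt(217) + 81 = 81 + I*sqrt(217)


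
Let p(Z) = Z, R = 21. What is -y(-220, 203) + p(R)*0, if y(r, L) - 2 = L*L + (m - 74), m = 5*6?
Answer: -41167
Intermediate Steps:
m = 30
y(r, L) = -42 + L² (y(r, L) = 2 + (L*L + (30 - 74)) = 2 + (L² - 44) = 2 + (-44 + L²) = -42 + L²)
-y(-220, 203) + p(R)*0 = -(-42 + 203²) + 21*0 = -(-42 + 41209) + 0 = -1*41167 + 0 = -41167 + 0 = -41167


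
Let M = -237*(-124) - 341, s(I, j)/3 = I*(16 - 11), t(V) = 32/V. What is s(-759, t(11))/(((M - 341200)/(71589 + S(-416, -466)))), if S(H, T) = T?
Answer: 269911785/104051 ≈ 2594.0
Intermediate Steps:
s(I, j) = 15*I (s(I, j) = 3*(I*(16 - 11)) = 3*(I*5) = 3*(5*I) = 15*I)
M = 29047 (M = 29388 - 341 = 29047)
s(-759, t(11))/(((M - 341200)/(71589 + S(-416, -466)))) = (15*(-759))/(((29047 - 341200)/(71589 - 466))) = -11385/((-312153/71123)) = -11385/((-312153*1/71123)) = -11385/(-312153/71123) = -11385*(-71123/312153) = 269911785/104051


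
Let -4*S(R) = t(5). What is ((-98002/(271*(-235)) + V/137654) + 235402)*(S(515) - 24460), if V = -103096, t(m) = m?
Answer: -458905809507140664/79695409 ≈ -5.7582e+9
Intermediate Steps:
S(R) = -5/4 (S(R) = -1/4*5 = -5/4)
((-98002/(271*(-235)) + V/137654) + 235402)*(S(515) - 24460) = ((-98002/(271*(-235)) - 103096/137654) + 235402)*(-5/4 - 24460) = ((-98002/(-63685) - 103096*1/137654) + 235402)*(-97845/4) = ((-98002*(-1/63685) - 51548/68827) + 235402)*(-97845/4) = ((98002/63685 - 51548/68827) + 235402)*(-97845/4) = (3462349274/4383247495 + 235402)*(-97845/4) = (1031828689167264/4383247495)*(-97845/4) = -458905809507140664/79695409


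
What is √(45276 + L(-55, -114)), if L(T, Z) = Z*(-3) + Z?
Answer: 24*√79 ≈ 213.32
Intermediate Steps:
L(T, Z) = -2*Z (L(T, Z) = -3*Z + Z = -2*Z)
√(45276 + L(-55, -114)) = √(45276 - 2*(-114)) = √(45276 + 228) = √45504 = 24*√79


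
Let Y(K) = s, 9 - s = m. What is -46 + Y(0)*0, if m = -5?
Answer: -46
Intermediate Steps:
s = 14 (s = 9 - 1*(-5) = 9 + 5 = 14)
Y(K) = 14
-46 + Y(0)*0 = -46 + 14*0 = -46 + 0 = -46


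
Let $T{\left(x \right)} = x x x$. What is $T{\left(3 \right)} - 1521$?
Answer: $-1494$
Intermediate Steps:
$T{\left(x \right)} = x^{3}$ ($T{\left(x \right)} = x^{2} x = x^{3}$)
$T{\left(3 \right)} - 1521 = 3^{3} - 1521 = 27 - 1521 = -1494$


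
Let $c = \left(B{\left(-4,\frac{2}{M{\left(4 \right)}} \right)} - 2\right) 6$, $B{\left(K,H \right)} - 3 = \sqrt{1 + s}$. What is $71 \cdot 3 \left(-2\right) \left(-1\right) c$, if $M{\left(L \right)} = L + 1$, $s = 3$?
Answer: $7668$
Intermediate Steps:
$M{\left(L \right)} = 1 + L$
$B{\left(K,H \right)} = 5$ ($B{\left(K,H \right)} = 3 + \sqrt{1 + 3} = 3 + \sqrt{4} = 3 + 2 = 5$)
$c = 18$ ($c = \left(5 - 2\right) 6 = 3 \cdot 6 = 18$)
$71 \cdot 3 \left(-2\right) \left(-1\right) c = 71 \cdot 3 \left(-2\right) \left(-1\right) 18 = 71 \left(\left(-6\right) \left(-1\right)\right) 18 = 71 \cdot 6 \cdot 18 = 426 \cdot 18 = 7668$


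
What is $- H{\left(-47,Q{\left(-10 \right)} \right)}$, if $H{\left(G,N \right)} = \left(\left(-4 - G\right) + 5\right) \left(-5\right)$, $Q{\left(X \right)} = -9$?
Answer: $240$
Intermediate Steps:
$H{\left(G,N \right)} = -5 + 5 G$ ($H{\left(G,N \right)} = \left(1 - G\right) \left(-5\right) = -5 + 5 G$)
$- H{\left(-47,Q{\left(-10 \right)} \right)} = - (-5 + 5 \left(-47\right)) = - (-5 - 235) = \left(-1\right) \left(-240\right) = 240$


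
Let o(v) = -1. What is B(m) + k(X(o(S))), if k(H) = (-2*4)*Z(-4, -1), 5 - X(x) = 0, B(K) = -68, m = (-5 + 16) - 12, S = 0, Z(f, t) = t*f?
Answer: -100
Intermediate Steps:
Z(f, t) = f*t
m = -1 (m = 11 - 12 = -1)
X(x) = 5 (X(x) = 5 - 1*0 = 5 + 0 = 5)
k(H) = -32 (k(H) = (-2*4)*(-4*(-1)) = -8*4 = -32)
B(m) + k(X(o(S))) = -68 - 32 = -100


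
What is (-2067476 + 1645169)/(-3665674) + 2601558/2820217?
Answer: 10727460900711/10337996131258 ≈ 1.0377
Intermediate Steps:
(-2067476 + 1645169)/(-3665674) + 2601558/2820217 = -422307*(-1/3665674) + 2601558*(1/2820217) = 422307/3665674 + 2601558/2820217 = 10727460900711/10337996131258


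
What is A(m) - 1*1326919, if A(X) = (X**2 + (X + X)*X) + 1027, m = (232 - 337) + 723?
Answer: -180120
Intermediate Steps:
m = 618 (m = -105 + 723 = 618)
A(X) = 1027 + 3*X**2 (A(X) = (X**2 + (2*X)*X) + 1027 = (X**2 + 2*X**2) + 1027 = 3*X**2 + 1027 = 1027 + 3*X**2)
A(m) - 1*1326919 = (1027 + 3*618**2) - 1*1326919 = (1027 + 3*381924) - 1326919 = (1027 + 1145772) - 1326919 = 1146799 - 1326919 = -180120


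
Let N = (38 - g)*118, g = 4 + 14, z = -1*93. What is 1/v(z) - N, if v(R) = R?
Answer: -219481/93 ≈ -2360.0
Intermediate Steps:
z = -93
g = 18
N = 2360 (N = (38 - 1*18)*118 = (38 - 18)*118 = 20*118 = 2360)
1/v(z) - N = 1/(-93) - 1*2360 = -1/93 - 2360 = -219481/93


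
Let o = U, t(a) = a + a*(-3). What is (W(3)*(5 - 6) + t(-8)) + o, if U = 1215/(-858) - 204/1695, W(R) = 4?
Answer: 1690807/161590 ≈ 10.464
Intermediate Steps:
t(a) = -2*a (t(a) = a - 3*a = -2*a)
U = -248273/161590 (U = 1215*(-1/858) - 204*1/1695 = -405/286 - 68/565 = -248273/161590 ≈ -1.5364)
o = -248273/161590 ≈ -1.5364
(W(3)*(5 - 6) + t(-8)) + o = (4*(5 - 6) - 2*(-8)) - 248273/161590 = (4*(-1) + 16) - 248273/161590 = (-4 + 16) - 248273/161590 = 12 - 248273/161590 = 1690807/161590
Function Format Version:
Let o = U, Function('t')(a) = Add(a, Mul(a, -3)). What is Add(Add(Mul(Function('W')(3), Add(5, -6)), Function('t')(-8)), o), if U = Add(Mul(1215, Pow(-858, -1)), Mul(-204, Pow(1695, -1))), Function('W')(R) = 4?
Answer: Rational(1690807, 161590) ≈ 10.464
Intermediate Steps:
Function('t')(a) = Mul(-2, a) (Function('t')(a) = Add(a, Mul(-3, a)) = Mul(-2, a))
U = Rational(-248273, 161590) (U = Add(Mul(1215, Rational(-1, 858)), Mul(-204, Rational(1, 1695))) = Add(Rational(-405, 286), Rational(-68, 565)) = Rational(-248273, 161590) ≈ -1.5364)
o = Rational(-248273, 161590) ≈ -1.5364
Add(Add(Mul(Function('W')(3), Add(5, -6)), Function('t')(-8)), o) = Add(Add(Mul(4, Add(5, -6)), Mul(-2, -8)), Rational(-248273, 161590)) = Add(Add(Mul(4, -1), 16), Rational(-248273, 161590)) = Add(Add(-4, 16), Rational(-248273, 161590)) = Add(12, Rational(-248273, 161590)) = Rational(1690807, 161590)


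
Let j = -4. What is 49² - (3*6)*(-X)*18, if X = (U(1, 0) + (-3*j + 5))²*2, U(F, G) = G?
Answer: 189673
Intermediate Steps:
X = 578 (X = (0 + (-3*(-4) + 5))²*2 = (0 + (12 + 5))²*2 = (0 + 17)²*2 = 17²*2 = 289*2 = 578)
49² - (3*6)*(-X)*18 = 49² - (3*6)*(-1*578)*18 = 2401 - 18*(-578)*18 = 2401 - (-10404)*18 = 2401 - 1*(-187272) = 2401 + 187272 = 189673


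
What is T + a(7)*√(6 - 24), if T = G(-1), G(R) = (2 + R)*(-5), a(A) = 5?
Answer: -5 + 15*I*√2 ≈ -5.0 + 21.213*I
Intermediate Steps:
G(R) = -10 - 5*R
T = -5 (T = -10 - 5*(-1) = -10 + 5 = -5)
T + a(7)*√(6 - 24) = -5 + 5*√(6 - 24) = -5 + 5*√(-18) = -5 + 5*(3*I*√2) = -5 + 15*I*√2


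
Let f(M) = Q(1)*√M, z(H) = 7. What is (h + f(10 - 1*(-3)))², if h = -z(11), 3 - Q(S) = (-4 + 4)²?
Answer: 166 - 42*√13 ≈ 14.567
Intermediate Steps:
Q(S) = 3 (Q(S) = 3 - (-4 + 4)² = 3 - 1*0² = 3 - 1*0 = 3 + 0 = 3)
f(M) = 3*√M
h = -7 (h = -1*7 = -7)
(h + f(10 - 1*(-3)))² = (-7 + 3*√(10 - 1*(-3)))² = (-7 + 3*√(10 + 3))² = (-7 + 3*√13)²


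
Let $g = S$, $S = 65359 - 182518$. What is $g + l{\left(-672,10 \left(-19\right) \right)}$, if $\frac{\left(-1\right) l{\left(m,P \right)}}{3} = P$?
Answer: $-116589$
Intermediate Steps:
$l{\left(m,P \right)} = - 3 P$
$S = -117159$
$g = -117159$
$g + l{\left(-672,10 \left(-19\right) \right)} = -117159 - 3 \cdot 10 \left(-19\right) = -117159 - -570 = -117159 + 570 = -116589$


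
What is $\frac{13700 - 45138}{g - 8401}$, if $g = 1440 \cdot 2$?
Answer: $\frac{31438}{5521} \approx 5.6943$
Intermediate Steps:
$g = 2880$
$\frac{13700 - 45138}{g - 8401} = \frac{13700 - 45138}{2880 - 8401} = - \frac{31438}{-5521} = \left(-31438\right) \left(- \frac{1}{5521}\right) = \frac{31438}{5521}$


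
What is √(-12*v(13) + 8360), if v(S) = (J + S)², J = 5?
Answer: 2*√1118 ≈ 66.873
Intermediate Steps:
v(S) = (5 + S)²
√(-12*v(13) + 8360) = √(-12*(5 + 13)² + 8360) = √(-12*18² + 8360) = √(-12*324 + 8360) = √(-3888 + 8360) = √4472 = 2*√1118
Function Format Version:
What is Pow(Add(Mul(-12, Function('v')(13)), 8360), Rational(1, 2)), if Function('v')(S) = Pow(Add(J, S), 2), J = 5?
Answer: Mul(2, Pow(1118, Rational(1, 2))) ≈ 66.873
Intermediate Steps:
Function('v')(S) = Pow(Add(5, S), 2)
Pow(Add(Mul(-12, Function('v')(13)), 8360), Rational(1, 2)) = Pow(Add(Mul(-12, Pow(Add(5, 13), 2)), 8360), Rational(1, 2)) = Pow(Add(Mul(-12, Pow(18, 2)), 8360), Rational(1, 2)) = Pow(Add(Mul(-12, 324), 8360), Rational(1, 2)) = Pow(Add(-3888, 8360), Rational(1, 2)) = Pow(4472, Rational(1, 2)) = Mul(2, Pow(1118, Rational(1, 2)))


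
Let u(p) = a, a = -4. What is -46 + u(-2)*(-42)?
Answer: 122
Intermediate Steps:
u(p) = -4
-46 + u(-2)*(-42) = -46 - 4*(-42) = -46 + 168 = 122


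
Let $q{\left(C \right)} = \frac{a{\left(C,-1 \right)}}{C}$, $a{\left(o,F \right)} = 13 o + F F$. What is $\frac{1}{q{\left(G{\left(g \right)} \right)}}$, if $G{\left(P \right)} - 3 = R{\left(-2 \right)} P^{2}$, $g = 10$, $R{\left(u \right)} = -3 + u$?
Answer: $\frac{497}{6460} \approx 0.076935$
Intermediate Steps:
$a{\left(o,F \right)} = F^{2} + 13 o$ ($a{\left(o,F \right)} = 13 o + F^{2} = F^{2} + 13 o$)
$G{\left(P \right)} = 3 - 5 P^{2}$ ($G{\left(P \right)} = 3 + \left(-3 - 2\right) P^{2} = 3 - 5 P^{2}$)
$q{\left(C \right)} = \frac{1 + 13 C}{C}$ ($q{\left(C \right)} = \frac{\left(-1\right)^{2} + 13 C}{C} = \frac{1 + 13 C}{C}$)
$\frac{1}{q{\left(G{\left(g \right)} \right)}} = \frac{1}{13 + \frac{1}{3 - 5 \cdot 10^{2}}} = \frac{1}{13 + \frac{1}{3 - 500}} = \frac{1}{13 + \frac{1}{-497}} = \frac{1}{13 - \frac{1}{497}} = \frac{1}{\frac{6460}{497}} = \frac{497}{6460}$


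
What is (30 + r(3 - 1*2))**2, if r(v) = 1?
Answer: 961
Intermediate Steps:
(30 + r(3 - 1*2))**2 = (30 + 1)**2 = 31**2 = 961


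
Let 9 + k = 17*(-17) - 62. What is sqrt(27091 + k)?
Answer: sqrt(26731) ≈ 163.50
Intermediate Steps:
k = -360 (k = -9 + (17*(-17) - 62) = -9 + (-289 - 62) = -9 - 351 = -360)
sqrt(27091 + k) = sqrt(27091 - 360) = sqrt(26731)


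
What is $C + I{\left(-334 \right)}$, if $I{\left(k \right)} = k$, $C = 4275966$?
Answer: $4275632$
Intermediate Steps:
$C + I{\left(-334 \right)} = 4275966 - 334 = 4275632$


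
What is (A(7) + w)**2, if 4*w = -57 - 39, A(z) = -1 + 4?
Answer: 441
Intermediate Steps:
A(z) = 3
w = -24 (w = (-57 - 39)/4 = (1/4)*(-96) = -24)
(A(7) + w)**2 = (3 - 24)**2 = (-21)**2 = 441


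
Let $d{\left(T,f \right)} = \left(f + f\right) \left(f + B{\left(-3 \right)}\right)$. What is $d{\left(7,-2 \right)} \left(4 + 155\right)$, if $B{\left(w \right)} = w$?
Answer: $3180$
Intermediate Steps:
$d{\left(T,f \right)} = 2 f \left(-3 + f\right)$ ($d{\left(T,f \right)} = \left(f + f\right) \left(f - 3\right) = 2 f \left(-3 + f\right)$)
$d{\left(7,-2 \right)} \left(4 + 155\right) = 2 \left(-2\right) \left(-3 - 2\right) \left(4 + 155\right) = 2 \left(-2\right) \left(-5\right) 159 = 20 \cdot 159 = 3180$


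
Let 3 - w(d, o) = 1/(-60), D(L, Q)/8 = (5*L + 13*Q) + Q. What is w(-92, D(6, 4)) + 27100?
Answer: 1626181/60 ≈ 27103.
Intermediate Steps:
D(L, Q) = 40*L + 112*Q (D(L, Q) = 8*((5*L + 13*Q) + Q) = 8*(5*L + 14*Q) = 40*L + 112*Q)
w(d, o) = 181/60 (w(d, o) = 3 - 1/(-60) = 3 - 1*(-1/60) = 3 + 1/60 = 181/60)
w(-92, D(6, 4)) + 27100 = 181/60 + 27100 = 1626181/60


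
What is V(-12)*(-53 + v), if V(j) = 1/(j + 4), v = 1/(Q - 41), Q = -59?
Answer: 5301/800 ≈ 6.6263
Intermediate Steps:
v = -1/100 (v = 1/(-59 - 41) = 1/(-100) = -1/100 ≈ -0.010000)
V(j) = 1/(4 + j)
V(-12)*(-53 + v) = (-53 - 1/100)/(4 - 12) = -5301/100/(-8) = -⅛*(-5301/100) = 5301/800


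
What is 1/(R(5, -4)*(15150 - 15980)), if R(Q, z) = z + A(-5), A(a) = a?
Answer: 1/7470 ≈ 0.00013387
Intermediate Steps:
R(Q, z) = -5 + z (R(Q, z) = z - 5 = -5 + z)
1/(R(5, -4)*(15150 - 15980)) = 1/((-5 - 4)*(15150 - 15980)) = 1/(-9*(-830)) = 1/7470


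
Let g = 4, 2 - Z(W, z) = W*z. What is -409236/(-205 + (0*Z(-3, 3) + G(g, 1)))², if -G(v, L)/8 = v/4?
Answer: -136412/15123 ≈ -9.0202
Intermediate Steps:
Z(W, z) = 2 - W*z
G(v, L) = -2*v (G(v, L) = -8*v/4 = -2*v)
-409236/(-205 + (0*Z(-3, 3) + G(g, 1)))² = -409236/(-205 + (0*(2 - 1*(-3)*3) - 2*4))² = -409236/(-205 + (0*(2 + 9) - 8))² = -409236/(-205 + (0*11 - 8))² = -409236/(-205 + (0 - 8))² = -409236/(-205 - 8)² = -409236/((-213)²) = -409236/45369 = -409236*1/45369 = -136412/15123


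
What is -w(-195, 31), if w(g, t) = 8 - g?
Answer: -203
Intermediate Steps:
-w(-195, 31) = -(8 - 1*(-195)) = -(8 + 195) = -1*203 = -203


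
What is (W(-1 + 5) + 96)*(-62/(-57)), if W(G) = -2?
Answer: 5828/57 ≈ 102.25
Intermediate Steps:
(W(-1 + 5) + 96)*(-62/(-57)) = (-2 + 96)*(-62/(-57)) = 94*(-62*(-1/57)) = 94*(62/57) = 5828/57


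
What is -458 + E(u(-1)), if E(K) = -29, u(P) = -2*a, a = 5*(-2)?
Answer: -487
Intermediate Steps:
a = -10
u(P) = 20 (u(P) = -2*(-10) = 20)
-458 + E(u(-1)) = -458 - 29 = -487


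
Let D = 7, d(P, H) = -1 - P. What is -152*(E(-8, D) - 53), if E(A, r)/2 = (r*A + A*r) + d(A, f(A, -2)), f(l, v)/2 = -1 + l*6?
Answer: 39976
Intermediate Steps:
f(l, v) = -2 + 12*l (f(l, v) = 2*(-1 + l*6) = 2*(-1 + 6*l) = -2 + 12*l)
E(A, r) = -2 - 2*A + 4*A*r (E(A, r) = 2*((r*A + A*r) + (-1 - A)) = 2*((A*r + A*r) + (-1 - A)) = 2*(2*A*r + (-1 - A)) = 2*(-1 - A + 2*A*r) = -2 - 2*A + 4*A*r)
-152*(E(-8, D) - 53) = -152*((-2 - 2*(-8) + 4*(-8)*7) - 53) = -152*((-2 + 16 - 224) - 53) = -152*(-210 - 53) = -152*(-263) = 39976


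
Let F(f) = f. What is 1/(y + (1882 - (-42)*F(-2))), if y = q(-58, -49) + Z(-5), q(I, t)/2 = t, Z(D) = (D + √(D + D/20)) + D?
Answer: 6760/11424421 - 2*I*√21/11424421 ≈ 0.00059171 - 8.0224e-7*I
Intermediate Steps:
Z(D) = 2*D + √105*√D/10 (Z(D) = (D + √(D + D*(1/20))) + D = (D + √(D + D/20)) + D = (D + √(21*D/20)) + D = (D + √105*√D/10) + D = 2*D + √105*√D/10)
q(I, t) = 2*t
y = -108 + I*√21/2 (y = 2*(-49) + (2*(-5) + √105*√(-5)/10) = -98 + (-10 + √105*(I*√5)/10) = -98 + (-10 + I*√21/2) = -108 + I*√21/2 ≈ -108.0 + 2.2913*I)
1/(y + (1882 - (-42)*F(-2))) = 1/((-108 + I*√21/2) + (1882 - (-42)*(-2))) = 1/((-108 + I*√21/2) + (1882 - 1*84)) = 1/((-108 + I*√21/2) + (1882 - 84)) = 1/((-108 + I*√21/2) + 1798) = 1/(1690 + I*√21/2)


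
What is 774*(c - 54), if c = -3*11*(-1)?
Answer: -16254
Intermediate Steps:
c = 33 (c = -33*(-1) = 33)
774*(c - 54) = 774*(33 - 54) = 774*(-21) = -16254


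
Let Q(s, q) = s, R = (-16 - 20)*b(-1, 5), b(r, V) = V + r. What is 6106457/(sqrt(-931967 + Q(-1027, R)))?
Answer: -6106457*I*sqrt(103666)/310998 ≈ -6321.9*I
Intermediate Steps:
R = -144 (R = (-16 - 20)*(5 - 1) = -36*4 = -144)
6106457/(sqrt(-931967 + Q(-1027, R))) = 6106457/(sqrt(-931967 - 1027)) = 6106457/(sqrt(-932994)) = 6106457/((3*I*sqrt(103666))) = 6106457*(-I*sqrt(103666)/310998) = -6106457*I*sqrt(103666)/310998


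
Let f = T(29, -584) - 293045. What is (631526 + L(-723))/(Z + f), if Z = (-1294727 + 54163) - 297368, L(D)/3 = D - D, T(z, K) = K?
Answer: -631526/1831561 ≈ -0.34480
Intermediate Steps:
f = -293629 (f = -584 - 293045 = -293629)
L(D) = 0 (L(D) = 3*(D - D) = 3*0 = 0)
Z = -1537932 (Z = -1240564 - 297368 = -1537932)
(631526 + L(-723))/(Z + f) = (631526 + 0)/(-1537932 - 293629) = 631526/(-1831561) = 631526*(-1/1831561) = -631526/1831561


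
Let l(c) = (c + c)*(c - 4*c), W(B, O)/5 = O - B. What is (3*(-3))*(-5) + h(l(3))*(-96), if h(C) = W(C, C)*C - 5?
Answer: 525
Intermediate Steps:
W(B, O) = -5*B + 5*O (W(B, O) = 5*(O - B) = -5*B + 5*O)
l(c) = -6*c² (l(c) = (2*c)*(-3*c) = -6*c²)
h(C) = -5 (h(C) = (-5*C + 5*C)*C - 5 = 0*C - 5 = 0 - 5 = -5)
(3*(-3))*(-5) + h(l(3))*(-96) = (3*(-3))*(-5) - 5*(-96) = -9*(-5) + 480 = 45 + 480 = 525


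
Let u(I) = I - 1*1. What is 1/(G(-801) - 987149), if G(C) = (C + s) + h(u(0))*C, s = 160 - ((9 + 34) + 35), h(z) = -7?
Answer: -1/982261 ≈ -1.0181e-6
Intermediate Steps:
u(I) = -1 + I (u(I) = I - 1 = -1 + I)
s = 82 (s = 160 - (43 + 35) = 160 - 1*78 = 160 - 78 = 82)
G(C) = 82 - 6*C (G(C) = (C + 82) - 7*C = (82 + C) - 7*C = 82 - 6*C)
1/(G(-801) - 987149) = 1/((82 - 6*(-801)) - 987149) = 1/((82 + 4806) - 987149) = 1/(4888 - 987149) = 1/(-982261) = -1/982261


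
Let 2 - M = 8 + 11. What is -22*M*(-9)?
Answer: -3366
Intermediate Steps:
M = -17 (M = 2 - (8 + 11) = 2 - 1*19 = 2 - 19 = -17)
-22*M*(-9) = -22*(-17)*(-9) = 374*(-9) = -3366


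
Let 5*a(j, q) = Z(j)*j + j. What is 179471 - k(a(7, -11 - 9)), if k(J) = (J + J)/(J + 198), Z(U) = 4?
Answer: 36791541/205 ≈ 1.7947e+5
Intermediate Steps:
a(j, q) = j (a(j, q) = (4*j + j)/5 = (5*j)/5 = j)
k(J) = 2*J/(198 + J) (k(J) = (2*J)/(198 + J) = 2*J/(198 + J))
179471 - k(a(7, -11 - 9)) = 179471 - 2*7/(198 + 7) = 179471 - 2*7/205 = 179471 - 1*14/205 = 179471 - 14/205 = 36791541/205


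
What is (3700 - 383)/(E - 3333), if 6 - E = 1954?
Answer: -3317/5281 ≈ -0.62810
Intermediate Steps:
E = -1948 (E = 6 - 1*1954 = 6 - 1954 = -1948)
(3700 - 383)/(E - 3333) = (3700 - 383)/(-1948 - 3333) = 3317/(-5281) = 3317*(-1/5281) = -3317/5281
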